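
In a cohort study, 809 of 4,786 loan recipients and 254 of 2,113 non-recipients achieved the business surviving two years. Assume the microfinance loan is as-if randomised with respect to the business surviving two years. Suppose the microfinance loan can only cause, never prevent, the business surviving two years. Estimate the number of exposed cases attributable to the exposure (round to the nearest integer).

about 234 cases

p₁ = P(outcome | exposed) = 809/4786 = 0.16903
p₀ = P(outcome | unexposed) = 254/2113 = 0.12021
PN = (p₁ − p₀)/p₁ = (0.16903 − 0.12021) / 0.16903 ≈ 0.28885.
Attributable cases ≈ PN × (exposed cases) = 0.28885 × 809 ≈ 233.68.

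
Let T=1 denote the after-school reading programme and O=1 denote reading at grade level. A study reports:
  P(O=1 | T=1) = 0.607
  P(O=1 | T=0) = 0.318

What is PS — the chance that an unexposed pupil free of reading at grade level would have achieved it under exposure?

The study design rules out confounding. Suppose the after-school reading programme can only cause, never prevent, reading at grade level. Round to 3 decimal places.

Let p₁ = 0.607, p₀ = 0.318.
Under exogeneity and monotonicity, PS = (p₁ − p₀) / (1 − p₀).
PS = (0.607 − 0.318) / (1 − 0.318) = 0.289 / 0.682 ≈ 0.4238

PS ≈ 0.424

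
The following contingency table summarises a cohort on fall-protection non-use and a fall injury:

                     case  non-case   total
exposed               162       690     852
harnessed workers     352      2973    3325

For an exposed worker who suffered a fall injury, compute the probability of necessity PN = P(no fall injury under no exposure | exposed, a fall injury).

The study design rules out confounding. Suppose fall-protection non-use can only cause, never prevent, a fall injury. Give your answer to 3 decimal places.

p₁ = P(outcome | exposed) = 162/852 = 0.19014
p₀ = P(outcome | unexposed) = 352/3325 = 0.10586
Under exogeneity and monotonicity, PN = (p₁ − p₀) / p₁.
PN = (0.19014 − 0.10586) / 0.19014 = 0.084276 / 0.19014 ≈ 0.4432

PN ≈ 0.443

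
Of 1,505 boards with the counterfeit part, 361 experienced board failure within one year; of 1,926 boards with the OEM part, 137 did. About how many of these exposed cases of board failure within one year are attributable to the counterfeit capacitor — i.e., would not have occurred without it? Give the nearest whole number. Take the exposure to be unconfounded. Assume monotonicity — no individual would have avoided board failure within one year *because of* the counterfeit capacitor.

about 254 cases

p₁ = P(outcome | exposed) = 361/1505 = 0.23987
p₀ = P(outcome | unexposed) = 137/1926 = 0.071132
PN = (p₁ − p₀)/p₁ = (0.23987 − 0.071132) / 0.23987 ≈ 0.70345.
Attributable cases ≈ PN × (exposed cases) = 0.70345 × 361 ≈ 253.95.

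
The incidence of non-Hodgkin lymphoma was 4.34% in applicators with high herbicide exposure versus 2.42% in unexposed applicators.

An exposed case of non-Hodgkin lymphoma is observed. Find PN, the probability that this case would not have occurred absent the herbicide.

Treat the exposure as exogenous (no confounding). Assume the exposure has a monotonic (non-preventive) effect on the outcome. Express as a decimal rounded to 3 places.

p₁ = 0.0434, p₀ = 0.0242.
Under exogeneity and monotonicity, PN = (p₁ − p₀) / p₁.
PN = (0.0434 − 0.0242) / 0.0434 = 0.0192 / 0.0434 ≈ 0.4424

PN ≈ 0.442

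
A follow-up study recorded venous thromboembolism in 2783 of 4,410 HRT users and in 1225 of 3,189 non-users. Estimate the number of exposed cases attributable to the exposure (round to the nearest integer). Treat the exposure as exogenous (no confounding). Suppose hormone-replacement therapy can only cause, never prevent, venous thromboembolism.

about 1089 cases

p₁ = P(outcome | exposed) = 2783/4410 = 0.63107
p₀ = P(outcome | unexposed) = 1225/3189 = 0.38413
PN = (p₁ − p₀)/p₁ = (0.63107 − 0.38413) / 0.63107 ≈ 0.39129.
Attributable cases ≈ PN × (exposed cases) = 0.39129 × 2783 ≈ 1088.97.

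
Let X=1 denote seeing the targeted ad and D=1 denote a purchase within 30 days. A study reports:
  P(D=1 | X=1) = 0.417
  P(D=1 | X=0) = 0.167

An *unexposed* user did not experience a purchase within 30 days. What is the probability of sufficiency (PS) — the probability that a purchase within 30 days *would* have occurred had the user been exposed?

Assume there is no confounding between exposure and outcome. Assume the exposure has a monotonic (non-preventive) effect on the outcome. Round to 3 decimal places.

PS ≈ 0.300

Let p₁ = 0.417, p₀ = 0.167.
Under exogeneity and monotonicity, PS = (p₁ − p₀) / (1 − p₀).
PS = (0.417 − 0.167) / (1 − 0.167) = 0.25 / 0.833 ≈ 0.3001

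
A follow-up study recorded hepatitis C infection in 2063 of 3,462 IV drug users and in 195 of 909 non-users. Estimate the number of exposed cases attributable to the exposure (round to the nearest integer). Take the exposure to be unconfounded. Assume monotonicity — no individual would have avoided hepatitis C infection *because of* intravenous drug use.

about 1320 cases

p₁ = P(outcome | exposed) = 2063/3462 = 0.5959
p₀ = P(outcome | unexposed) = 195/909 = 0.21452
PN = (p₁ − p₀)/p₁ = (0.5959 − 0.21452) / 0.5959 ≈ 0.64000.
Attributable cases ≈ PN × (exposed cases) = 0.64000 × 2063 ≈ 1320.33.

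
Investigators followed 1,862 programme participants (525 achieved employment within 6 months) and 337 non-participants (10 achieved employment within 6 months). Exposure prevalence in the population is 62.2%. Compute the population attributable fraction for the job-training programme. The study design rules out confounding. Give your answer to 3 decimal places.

PAF ≈ 0.841

p₁ = P(outcome | exposed) = 525/1862 = 0.28195
p₀ = P(outcome | unexposed) = 10/337 = 0.029674
Overall risk P(Y=1) = π·p₁ + (1−π)·p₀ = 0.622×0.28195 + 0.378×0.029674 = 0.18659.
Under exogeneity, PAF = [P(Y=1) − p₀] / P(Y=1).
PAF = (0.18659 − 0.029674) / 0.18659 ≈ 0.8410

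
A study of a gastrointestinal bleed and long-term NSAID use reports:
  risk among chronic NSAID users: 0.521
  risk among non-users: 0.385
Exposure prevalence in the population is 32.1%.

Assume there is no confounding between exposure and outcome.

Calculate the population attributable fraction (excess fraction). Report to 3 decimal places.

PAF ≈ 0.102

Let p₁ = 0.521, p₀ = 0.385.
Overall risk P(Y=1) = π·p₁ + (1−π)·p₀ = 0.321×0.521 + 0.679×0.385 = 0.42866.
Under exogeneity, PAF = [P(Y=1) − p₀] / P(Y=1).
PAF = (0.42866 − 0.385) / 0.42866 ≈ 0.1018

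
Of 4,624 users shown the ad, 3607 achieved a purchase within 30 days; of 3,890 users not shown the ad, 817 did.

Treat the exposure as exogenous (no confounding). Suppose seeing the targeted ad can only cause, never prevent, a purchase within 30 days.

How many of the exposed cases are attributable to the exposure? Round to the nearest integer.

about 2636 cases

p₁ = P(outcome | exposed) = 3607/4624 = 0.78006
p₀ = P(outcome | unexposed) = 817/3890 = 0.21003
PN = (p₁ − p₀)/p₁ = (0.78006 − 0.21003) / 0.78006 ≈ 0.73076.
Attributable cases ≈ PN × (exposed cases) = 0.73076 × 3607 ≈ 2635.84.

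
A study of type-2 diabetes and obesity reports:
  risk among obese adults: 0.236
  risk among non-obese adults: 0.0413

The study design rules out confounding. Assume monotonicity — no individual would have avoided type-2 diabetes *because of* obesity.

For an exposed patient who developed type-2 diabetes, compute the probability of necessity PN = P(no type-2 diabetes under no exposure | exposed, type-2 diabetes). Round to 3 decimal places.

Let p₁ = 0.236, p₀ = 0.0413.
Under exogeneity and monotonicity, PN = (p₁ − p₀) / p₁.
PN = (0.236 − 0.0413) / 0.236 = 0.1947 / 0.236 ≈ 0.8250

PN ≈ 0.825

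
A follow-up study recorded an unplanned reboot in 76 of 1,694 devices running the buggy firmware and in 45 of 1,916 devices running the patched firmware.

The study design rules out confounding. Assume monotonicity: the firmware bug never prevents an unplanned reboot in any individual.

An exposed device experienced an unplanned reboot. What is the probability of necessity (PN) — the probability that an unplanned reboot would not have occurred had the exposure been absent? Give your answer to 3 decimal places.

PN ≈ 0.476

p₁ = P(outcome | exposed) = 76/1694 = 0.044864
p₀ = P(outcome | unexposed) = 45/1916 = 0.023486
Under exogeneity and monotonicity, PN = (p₁ − p₀) / p₁.
PN = (0.044864 − 0.023486) / 0.044864 = 0.021378 / 0.044864 ≈ 0.4765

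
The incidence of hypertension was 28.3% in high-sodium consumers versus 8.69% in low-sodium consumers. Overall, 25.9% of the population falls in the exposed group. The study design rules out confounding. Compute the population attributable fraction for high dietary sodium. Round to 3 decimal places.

p₁ = 0.283, p₀ = 0.0869.
Overall risk P(Y=1) = π·p₁ + (1−π)·p₀ = 0.259×0.283 + 0.741×0.0869 = 0.13769.
Under exogeneity, PAF = [P(Y=1) − p₀] / P(Y=1).
PAF = (0.13769 − 0.0869) / 0.13769 ≈ 0.3689

PAF ≈ 0.369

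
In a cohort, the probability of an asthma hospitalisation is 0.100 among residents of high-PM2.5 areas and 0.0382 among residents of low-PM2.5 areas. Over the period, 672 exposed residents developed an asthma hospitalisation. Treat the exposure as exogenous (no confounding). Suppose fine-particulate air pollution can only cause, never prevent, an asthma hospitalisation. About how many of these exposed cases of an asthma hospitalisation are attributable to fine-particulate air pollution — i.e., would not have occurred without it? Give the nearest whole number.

about 415 cases

Let p₁ = 0.1, p₀ = 0.0382.
PN = (p₁ − p₀)/p₁ = (0.1 − 0.0382) / 0.1 ≈ 0.61800.
Attributable cases ≈ PN × (exposed cases) = 0.61800 × 672 ≈ 415.30.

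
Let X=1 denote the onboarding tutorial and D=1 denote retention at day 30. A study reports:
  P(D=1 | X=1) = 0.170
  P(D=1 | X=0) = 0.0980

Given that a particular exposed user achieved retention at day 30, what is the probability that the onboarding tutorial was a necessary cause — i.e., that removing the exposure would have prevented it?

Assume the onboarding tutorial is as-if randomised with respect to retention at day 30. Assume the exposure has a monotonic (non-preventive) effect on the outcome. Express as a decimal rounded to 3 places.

PN ≈ 0.424

Let p₁ = 0.17, p₀ = 0.098.
Under exogeneity and monotonicity, PN = (p₁ − p₀) / p₁.
PN = (0.17 − 0.098) / 0.17 = 0.072 / 0.17 ≈ 0.4235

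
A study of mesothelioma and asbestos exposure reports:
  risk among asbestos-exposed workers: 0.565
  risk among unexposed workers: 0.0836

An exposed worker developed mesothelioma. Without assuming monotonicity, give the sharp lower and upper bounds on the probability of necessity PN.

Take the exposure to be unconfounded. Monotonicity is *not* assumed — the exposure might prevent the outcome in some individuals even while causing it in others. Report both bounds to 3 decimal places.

0.852 ≤ PN ≤ 1.000

Let p₁ = 0.565, p₀ = 0.0836.
Under exogeneity alone the bounds on PN are max{0,(p₁−p₀)/p₁} ≤ PN ≤ min{1,(1−p₀)/p₁}.
  lower = (p₁ − p₀)/p₁ = 0.4814 / 0.565 ≈ 0.8520
  upper = min{1, (1 − p₀)/p₁} = 0.9164 / 0.565 ≈ 1.6219 → capped at 1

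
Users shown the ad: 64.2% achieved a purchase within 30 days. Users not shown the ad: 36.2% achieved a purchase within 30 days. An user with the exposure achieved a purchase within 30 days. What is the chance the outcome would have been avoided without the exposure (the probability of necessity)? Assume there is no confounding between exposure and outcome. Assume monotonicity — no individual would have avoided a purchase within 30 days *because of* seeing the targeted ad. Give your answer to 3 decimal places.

p₁ = 0.642, p₀ = 0.362.
Under exogeneity and monotonicity, PN = (p₁ − p₀) / p₁.
PN = (0.642 − 0.362) / 0.642 = 0.28 / 0.642 ≈ 0.4361

PN ≈ 0.436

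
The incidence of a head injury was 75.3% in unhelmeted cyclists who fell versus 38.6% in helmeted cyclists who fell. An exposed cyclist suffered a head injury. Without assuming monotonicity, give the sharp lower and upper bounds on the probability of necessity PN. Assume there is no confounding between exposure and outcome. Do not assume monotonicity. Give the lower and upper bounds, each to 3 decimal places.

0.487 ≤ PN ≤ 0.815

p₁ = 0.753, p₀ = 0.386.
Under exogeneity alone the bounds on PN are max{0,(p₁−p₀)/p₁} ≤ PN ≤ min{1,(1−p₀)/p₁}.
  lower = (p₁ − p₀)/p₁ = 0.367 / 0.753 ≈ 0.4874
  upper = min{1, (1 − p₀)/p₁} = 0.614 / 0.753 ≈ 0.8154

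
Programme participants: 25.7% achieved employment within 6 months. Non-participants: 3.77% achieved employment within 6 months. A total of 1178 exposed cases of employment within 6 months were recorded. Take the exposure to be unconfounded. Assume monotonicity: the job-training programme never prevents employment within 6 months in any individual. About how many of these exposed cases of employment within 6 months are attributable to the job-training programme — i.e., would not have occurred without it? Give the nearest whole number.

about 1005 cases

p₁ = 0.257, p₀ = 0.0377.
PN = (p₁ − p₀)/p₁ = (0.257 − 0.0377) / 0.257 ≈ 0.85331.
Attributable cases ≈ PN × (exposed cases) = 0.85331 × 1178 ≈ 1005.20.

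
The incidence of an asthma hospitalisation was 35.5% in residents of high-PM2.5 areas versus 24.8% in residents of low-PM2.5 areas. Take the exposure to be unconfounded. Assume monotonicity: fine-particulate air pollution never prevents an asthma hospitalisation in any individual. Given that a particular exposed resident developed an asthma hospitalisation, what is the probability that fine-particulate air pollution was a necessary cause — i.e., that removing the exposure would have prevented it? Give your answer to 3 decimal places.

PN ≈ 0.301

p₁ = 0.355, p₀ = 0.248.
Under exogeneity and monotonicity, PN = (p₁ − p₀) / p₁.
PN = (0.355 − 0.248) / 0.355 = 0.107 / 0.355 ≈ 0.3014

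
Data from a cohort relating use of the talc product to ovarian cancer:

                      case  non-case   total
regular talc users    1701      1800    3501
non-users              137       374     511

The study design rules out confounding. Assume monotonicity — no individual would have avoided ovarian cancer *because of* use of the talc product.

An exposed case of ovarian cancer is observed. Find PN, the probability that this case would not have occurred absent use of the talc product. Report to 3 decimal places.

PN ≈ 0.448

p₁ = P(outcome | exposed) = 1701/3501 = 0.48586
p₀ = P(outcome | unexposed) = 137/511 = 0.2681
Under exogeneity and monotonicity, PN = (p₁ − p₀) / p₁.
PN = (0.48586 − 0.2681) / 0.48586 = 0.21776 / 0.48586 ≈ 0.4482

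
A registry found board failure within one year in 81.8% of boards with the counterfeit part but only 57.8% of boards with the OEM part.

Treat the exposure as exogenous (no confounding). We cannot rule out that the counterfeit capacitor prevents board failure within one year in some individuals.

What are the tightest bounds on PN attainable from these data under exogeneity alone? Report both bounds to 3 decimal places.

0.293 ≤ PN ≤ 0.516

p₁ = 0.818, p₀ = 0.578.
Under exogeneity alone the bounds on PN are max{0,(p₁−p₀)/p₁} ≤ PN ≤ min{1,(1−p₀)/p₁}.
  lower = (p₁ − p₀)/p₁ = 0.24 / 0.818 ≈ 0.2934
  upper = min{1, (1 − p₀)/p₁} = 0.422 / 0.818 ≈ 0.5159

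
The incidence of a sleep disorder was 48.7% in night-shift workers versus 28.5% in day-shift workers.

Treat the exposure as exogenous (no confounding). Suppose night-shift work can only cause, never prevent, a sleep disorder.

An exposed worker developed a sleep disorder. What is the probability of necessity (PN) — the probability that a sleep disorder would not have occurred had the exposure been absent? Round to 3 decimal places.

p₁ = 0.487, p₀ = 0.285.
Under exogeneity and monotonicity, PN = (p₁ − p₀) / p₁.
PN = (0.487 − 0.285) / 0.487 = 0.202 / 0.487 ≈ 0.4148

PN ≈ 0.415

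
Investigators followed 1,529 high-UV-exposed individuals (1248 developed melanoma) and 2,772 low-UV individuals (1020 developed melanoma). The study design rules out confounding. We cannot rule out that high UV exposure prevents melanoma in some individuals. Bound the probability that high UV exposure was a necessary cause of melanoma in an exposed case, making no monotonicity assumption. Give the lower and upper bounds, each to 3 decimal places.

p₁ = P(outcome | exposed) = 1248/1529 = 0.81622
p₀ = P(outcome | unexposed) = 1020/2772 = 0.36797
Under exogeneity alone the bounds on PN are max{0,(p₁−p₀)/p₁} ≤ PN ≤ min{1,(1−p₀)/p₁}.
  lower = (p₁ − p₀)/p₁ = 0.44825 / 0.81622 ≈ 0.5492
  upper = min{1, (1 − p₀)/p₁} = 0.63203 / 0.81622 ≈ 0.7743

0.549 ≤ PN ≤ 0.774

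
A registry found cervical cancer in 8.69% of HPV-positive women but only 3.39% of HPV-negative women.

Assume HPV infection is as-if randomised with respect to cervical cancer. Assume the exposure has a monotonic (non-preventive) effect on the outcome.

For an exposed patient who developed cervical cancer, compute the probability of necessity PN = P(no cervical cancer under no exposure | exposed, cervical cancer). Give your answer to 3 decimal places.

p₁ = 0.0869, p₀ = 0.0339.
Under exogeneity and monotonicity, PN = (p₁ − p₀) / p₁.
PN = (0.0869 − 0.0339) / 0.0869 = 0.053 / 0.0869 ≈ 0.6099

PN ≈ 0.610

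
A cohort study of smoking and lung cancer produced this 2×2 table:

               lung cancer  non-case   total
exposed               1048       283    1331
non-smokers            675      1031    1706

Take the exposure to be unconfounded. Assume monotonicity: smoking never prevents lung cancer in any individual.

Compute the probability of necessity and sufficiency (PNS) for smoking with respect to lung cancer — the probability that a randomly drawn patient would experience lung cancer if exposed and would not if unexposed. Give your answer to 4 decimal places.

PNS ≈ 0.3917

p₁ = P(outcome | exposed) = 1048/1331 = 0.78738
p₀ = P(outcome | unexposed) = 675/1706 = 0.39566
Under exogeneity and monotonicity, PNS = p₁ − p₀.
PNS = 0.78738 − 0.39566 = 0.39172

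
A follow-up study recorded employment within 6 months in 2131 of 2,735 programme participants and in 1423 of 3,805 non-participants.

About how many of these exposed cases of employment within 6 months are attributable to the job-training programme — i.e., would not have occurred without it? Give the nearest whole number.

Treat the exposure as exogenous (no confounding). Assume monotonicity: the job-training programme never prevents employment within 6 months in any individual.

about 1108 cases

p₁ = P(outcome | exposed) = 2131/2735 = 0.77916
p₀ = P(outcome | unexposed) = 1423/3805 = 0.37398
PN = (p₁ − p₀)/p₁ = (0.77916 − 0.37398) / 0.77916 ≈ 0.52002.
Attributable cases ≈ PN × (exposed cases) = 0.52002 × 2131 ≈ 1108.16.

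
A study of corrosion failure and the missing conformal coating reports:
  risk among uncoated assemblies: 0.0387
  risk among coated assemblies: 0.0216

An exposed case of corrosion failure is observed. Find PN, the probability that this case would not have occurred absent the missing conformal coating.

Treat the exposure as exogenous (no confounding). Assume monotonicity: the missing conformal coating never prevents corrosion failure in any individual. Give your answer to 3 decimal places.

PN ≈ 0.442

Let p₁ = 0.0387, p₀ = 0.0216.
Under exogeneity and monotonicity, PN = (p₁ − p₀) / p₁.
PN = (0.0387 − 0.0216) / 0.0387 = 0.0171 / 0.0387 ≈ 0.4419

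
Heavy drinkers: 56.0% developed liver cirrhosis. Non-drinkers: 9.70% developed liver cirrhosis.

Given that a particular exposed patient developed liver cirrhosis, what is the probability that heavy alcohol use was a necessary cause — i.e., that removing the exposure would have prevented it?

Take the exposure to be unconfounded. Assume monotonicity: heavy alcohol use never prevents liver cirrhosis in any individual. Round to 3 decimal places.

p₁ = 0.56, p₀ = 0.097.
Under exogeneity and monotonicity, PN = (p₁ − p₀) / p₁.
PN = (0.56 − 0.097) / 0.56 = 0.463 / 0.56 ≈ 0.8268

PN ≈ 0.827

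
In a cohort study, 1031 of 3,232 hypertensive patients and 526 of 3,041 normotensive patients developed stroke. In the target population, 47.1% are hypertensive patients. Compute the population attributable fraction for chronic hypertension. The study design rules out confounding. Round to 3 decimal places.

PAF ≈ 0.285

p₁ = P(outcome | exposed) = 1031/3232 = 0.319
p₀ = P(outcome | unexposed) = 526/3041 = 0.17297
Overall risk P(Y=1) = π·p₁ + (1−π)·p₀ = 0.471×0.319 + 0.529×0.17297 = 0.24175.
Under exogeneity, PAF = [P(Y=1) − p₀] / P(Y=1).
PAF = (0.24175 − 0.17297) / 0.24175 ≈ 0.2845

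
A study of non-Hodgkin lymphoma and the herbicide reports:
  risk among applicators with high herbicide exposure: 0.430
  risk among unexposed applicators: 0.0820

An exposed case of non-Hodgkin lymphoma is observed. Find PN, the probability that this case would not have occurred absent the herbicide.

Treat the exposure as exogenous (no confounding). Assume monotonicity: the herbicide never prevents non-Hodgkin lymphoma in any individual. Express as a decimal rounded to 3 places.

Let p₁ = 0.43, p₀ = 0.082.
Under exogeneity and monotonicity, PN = (p₁ − p₀) / p₁.
PN = (0.43 − 0.082) / 0.43 = 0.348 / 0.43 ≈ 0.8093

PN ≈ 0.809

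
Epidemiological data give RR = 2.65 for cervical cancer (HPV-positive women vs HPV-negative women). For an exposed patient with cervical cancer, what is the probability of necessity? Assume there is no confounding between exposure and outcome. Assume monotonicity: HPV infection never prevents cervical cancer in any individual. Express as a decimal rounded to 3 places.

PN ≈ 0.623

Under exogeneity and monotonicity, PN = (RR − 1) / RR = 1 − 1/RR.
PN = (2.65 − 1) / 2.65 = 1.65 / 2.65 ≈ 0.6226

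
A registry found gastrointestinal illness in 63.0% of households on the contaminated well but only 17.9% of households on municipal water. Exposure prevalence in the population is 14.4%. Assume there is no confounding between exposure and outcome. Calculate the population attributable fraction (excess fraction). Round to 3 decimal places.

p₁ = 0.63, p₀ = 0.179.
Overall risk P(Y=1) = π·p₁ + (1−π)·p₀ = 0.144×0.63 + 0.856×0.179 = 0.24394.
Under exogeneity, PAF = [P(Y=1) − p₀] / P(Y=1).
PAF = (0.24394 − 0.179) / 0.24394 ≈ 0.2662

PAF ≈ 0.266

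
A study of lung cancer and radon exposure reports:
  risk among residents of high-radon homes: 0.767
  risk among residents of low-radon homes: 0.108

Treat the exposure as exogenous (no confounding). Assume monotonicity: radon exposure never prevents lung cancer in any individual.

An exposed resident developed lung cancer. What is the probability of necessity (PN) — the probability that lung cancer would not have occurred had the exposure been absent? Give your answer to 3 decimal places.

PN ≈ 0.859

Let p₁ = 0.767, p₀ = 0.108.
Under exogeneity and monotonicity, PN = (p₁ − p₀) / p₁.
PN = (0.767 − 0.108) / 0.767 = 0.659 / 0.767 ≈ 0.8592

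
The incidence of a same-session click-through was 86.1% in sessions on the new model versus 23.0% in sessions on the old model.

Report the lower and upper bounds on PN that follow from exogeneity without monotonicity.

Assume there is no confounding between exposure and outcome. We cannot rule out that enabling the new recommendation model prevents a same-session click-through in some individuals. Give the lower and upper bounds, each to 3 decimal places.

0.733 ≤ PN ≤ 0.894

p₁ = 0.861, p₀ = 0.23.
Under exogeneity alone the bounds on PN are max{0,(p₁−p₀)/p₁} ≤ PN ≤ min{1,(1−p₀)/p₁}.
  lower = (p₁ − p₀)/p₁ = 0.631 / 0.861 ≈ 0.7329
  upper = min{1, (1 − p₀)/p₁} = 0.77 / 0.861 ≈ 0.8943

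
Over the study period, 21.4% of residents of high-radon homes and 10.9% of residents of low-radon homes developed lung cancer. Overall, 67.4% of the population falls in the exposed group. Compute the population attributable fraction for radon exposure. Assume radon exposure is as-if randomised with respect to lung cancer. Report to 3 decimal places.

PAF ≈ 0.394

p₁ = 0.214, p₀ = 0.109.
Overall risk P(Y=1) = π·p₁ + (1−π)·p₀ = 0.674×0.214 + 0.326×0.109 = 0.17977.
Under exogeneity, PAF = [P(Y=1) − p₀] / P(Y=1).
PAF = (0.17977 − 0.109) / 0.17977 ≈ 0.3937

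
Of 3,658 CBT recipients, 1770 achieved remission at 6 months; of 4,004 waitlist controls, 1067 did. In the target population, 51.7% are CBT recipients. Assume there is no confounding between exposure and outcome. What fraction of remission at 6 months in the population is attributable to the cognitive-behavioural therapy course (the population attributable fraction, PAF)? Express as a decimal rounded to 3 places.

p₁ = P(outcome | exposed) = 1770/3658 = 0.48387
p₀ = P(outcome | unexposed) = 1067/4004 = 0.26648
Overall risk P(Y=1) = π·p₁ + (1−π)·p₀ = 0.517×0.48387 + 0.483×0.26648 = 0.37887.
Under exogeneity, PAF = [P(Y=1) − p₀] / P(Y=1).
PAF = (0.37887 − 0.26648) / 0.37887 ≈ 0.2966

PAF ≈ 0.297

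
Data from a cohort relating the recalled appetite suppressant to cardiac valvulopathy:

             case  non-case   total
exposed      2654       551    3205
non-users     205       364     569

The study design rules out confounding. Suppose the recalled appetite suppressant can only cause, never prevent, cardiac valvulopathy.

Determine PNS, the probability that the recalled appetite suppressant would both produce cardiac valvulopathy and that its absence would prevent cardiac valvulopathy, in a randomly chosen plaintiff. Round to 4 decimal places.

p₁ = P(outcome | exposed) = 2654/3205 = 0.82808
p₀ = P(outcome | unexposed) = 205/569 = 0.36028
Under exogeneity and monotonicity, PNS = p₁ − p₀.
PNS = 0.82808 − 0.36028 = 0.4678

PNS ≈ 0.4678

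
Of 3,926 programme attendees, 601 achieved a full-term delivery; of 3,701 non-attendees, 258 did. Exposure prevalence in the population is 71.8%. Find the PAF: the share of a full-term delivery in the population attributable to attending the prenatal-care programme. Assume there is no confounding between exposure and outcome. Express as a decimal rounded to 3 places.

PAF ≈ 0.462

p₁ = P(outcome | exposed) = 601/3926 = 0.15308
p₀ = P(outcome | unexposed) = 258/3701 = 0.069711
Overall risk P(Y=1) = π·p₁ + (1−π)·p₀ = 0.718×0.15308 + 0.282×0.069711 = 0.12957.
Under exogeneity, PAF = [P(Y=1) − p₀] / P(Y=1).
PAF = (0.12957 − 0.069711) / 0.12957 ≈ 0.4620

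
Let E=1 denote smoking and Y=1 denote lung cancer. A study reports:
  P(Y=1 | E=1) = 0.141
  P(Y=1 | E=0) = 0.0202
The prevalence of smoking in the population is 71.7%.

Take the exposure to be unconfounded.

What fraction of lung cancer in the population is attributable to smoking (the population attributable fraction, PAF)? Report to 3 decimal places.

Let p₁ = 0.141, p₀ = 0.0202.
Overall risk P(Y=1) = π·p₁ + (1−π)·p₀ = 0.717×0.141 + 0.283×0.0202 = 0.10681.
Under exogeneity, PAF = [P(Y=1) − p₀] / P(Y=1).
PAF = (0.10681 − 0.0202) / 0.10681 ≈ 0.8109

PAF ≈ 0.811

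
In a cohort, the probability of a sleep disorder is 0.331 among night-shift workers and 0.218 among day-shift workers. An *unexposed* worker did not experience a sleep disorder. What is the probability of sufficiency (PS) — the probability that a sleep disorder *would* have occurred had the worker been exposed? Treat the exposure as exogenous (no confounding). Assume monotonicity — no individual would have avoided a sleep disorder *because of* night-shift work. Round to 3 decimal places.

PS ≈ 0.145

Let p₁ = 0.331, p₀ = 0.218.
Under exogeneity and monotonicity, PS = (p₁ − p₀) / (1 − p₀).
PS = (0.331 − 0.218) / (1 − 0.218) = 0.113 / 0.782 ≈ 0.1445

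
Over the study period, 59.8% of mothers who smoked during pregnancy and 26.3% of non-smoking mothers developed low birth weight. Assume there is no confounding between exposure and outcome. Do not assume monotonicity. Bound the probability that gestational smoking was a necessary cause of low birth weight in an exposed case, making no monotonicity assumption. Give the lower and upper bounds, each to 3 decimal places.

0.560 ≤ PN ≤ 1.000

p₁ = 0.598, p₀ = 0.263.
Under exogeneity alone the bounds on PN are max{0,(p₁−p₀)/p₁} ≤ PN ≤ min{1,(1−p₀)/p₁}.
  lower = (p₁ − p₀)/p₁ = 0.335 / 0.598 ≈ 0.5602
  upper = min{1, (1 − p₀)/p₁} = 0.737 / 0.598 ≈ 1.2324 → capped at 1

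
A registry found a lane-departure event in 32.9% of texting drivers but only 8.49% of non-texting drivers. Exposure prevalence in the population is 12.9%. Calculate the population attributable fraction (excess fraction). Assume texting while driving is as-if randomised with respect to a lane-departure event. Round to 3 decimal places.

p₁ = 0.329, p₀ = 0.0849.
Overall risk P(Y=1) = π·p₁ + (1−π)·p₀ = 0.129×0.329 + 0.871×0.0849 = 0.11639.
Under exogeneity, PAF = [P(Y=1) − p₀] / P(Y=1).
PAF = (0.11639 − 0.0849) / 0.11639 ≈ 0.2705

PAF ≈ 0.271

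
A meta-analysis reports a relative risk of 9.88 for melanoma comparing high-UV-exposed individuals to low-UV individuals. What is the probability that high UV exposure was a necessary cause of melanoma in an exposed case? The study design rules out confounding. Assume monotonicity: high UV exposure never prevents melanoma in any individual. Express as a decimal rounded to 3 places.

PN ≈ 0.899

Under exogeneity and monotonicity, PN = (RR − 1) / RR = 1 − 1/RR.
PN = (9.88 − 1) / 9.88 = 8.88 / 9.88 ≈ 0.8988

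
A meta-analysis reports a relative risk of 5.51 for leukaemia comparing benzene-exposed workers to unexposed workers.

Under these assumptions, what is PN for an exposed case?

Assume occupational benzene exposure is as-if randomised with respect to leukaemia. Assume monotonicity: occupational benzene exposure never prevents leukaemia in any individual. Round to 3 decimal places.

Under exogeneity and monotonicity, PN = (RR − 1) / RR = 1 − 1/RR.
PN = (5.51 − 1) / 5.51 = 4.51 / 5.51 ≈ 0.8185

PN ≈ 0.819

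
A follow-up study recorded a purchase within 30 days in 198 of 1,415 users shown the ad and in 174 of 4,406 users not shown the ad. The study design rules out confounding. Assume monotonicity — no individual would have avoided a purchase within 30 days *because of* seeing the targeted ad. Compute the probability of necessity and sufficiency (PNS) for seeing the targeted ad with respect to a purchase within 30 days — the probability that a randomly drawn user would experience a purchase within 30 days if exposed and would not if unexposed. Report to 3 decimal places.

p₁ = P(outcome | exposed) = 198/1415 = 0.13993
p₀ = P(outcome | unexposed) = 174/4406 = 0.039492
Under exogeneity and monotonicity, PNS = p₁ − p₀.
PNS = 0.13993 − 0.039492 = 0.10044

PNS ≈ 0.100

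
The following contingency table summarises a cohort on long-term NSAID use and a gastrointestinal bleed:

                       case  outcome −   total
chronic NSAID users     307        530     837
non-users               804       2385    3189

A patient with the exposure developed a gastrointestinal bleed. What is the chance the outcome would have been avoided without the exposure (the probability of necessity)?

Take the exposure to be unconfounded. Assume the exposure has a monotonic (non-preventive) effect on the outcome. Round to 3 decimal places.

p₁ = P(outcome | exposed) = 307/837 = 0.36679
p₀ = P(outcome | unexposed) = 804/3189 = 0.25212
Under exogeneity and monotonicity, PN = (p₁ − p₀)/p₁.
PN = (0.36679 − 0.25212) / 0.36679 ≈ 0.3126

PN ≈ 0.313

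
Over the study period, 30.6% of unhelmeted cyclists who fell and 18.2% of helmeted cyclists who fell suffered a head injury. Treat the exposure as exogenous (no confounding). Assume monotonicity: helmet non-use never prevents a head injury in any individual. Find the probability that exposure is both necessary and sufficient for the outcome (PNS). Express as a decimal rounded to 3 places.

p₁ = 0.306, p₀ = 0.182.
Under exogeneity and monotonicity, PNS = p₁ − p₀.
PNS = 0.306 − 0.182 = 0.124

PNS ≈ 0.124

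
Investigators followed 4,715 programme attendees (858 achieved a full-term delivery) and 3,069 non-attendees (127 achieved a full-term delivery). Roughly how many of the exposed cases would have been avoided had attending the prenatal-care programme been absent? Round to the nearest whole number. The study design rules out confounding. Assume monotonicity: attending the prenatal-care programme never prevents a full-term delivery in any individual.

p₁ = P(outcome | exposed) = 858/4715 = 0.18197
p₀ = P(outcome | unexposed) = 127/3069 = 0.041382
PN = (p₁ − p₀)/p₁ = (0.18197 − 0.041382) / 0.18197 ≈ 0.77259.
Attributable cases ≈ PN × (exposed cases) = 0.77259 × 858 ≈ 662.89.

about 663 cases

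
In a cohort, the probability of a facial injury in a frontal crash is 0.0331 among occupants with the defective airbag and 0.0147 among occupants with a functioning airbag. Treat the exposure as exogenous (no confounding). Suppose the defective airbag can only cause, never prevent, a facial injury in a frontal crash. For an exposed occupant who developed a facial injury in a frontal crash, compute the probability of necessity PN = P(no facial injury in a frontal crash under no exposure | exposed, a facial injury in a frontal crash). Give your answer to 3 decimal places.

PN ≈ 0.556

Let p₁ = 0.0331, p₀ = 0.0147.
Under exogeneity and monotonicity, PN = (p₁ − p₀) / p₁.
PN = (0.0331 − 0.0147) / 0.0331 = 0.0184 / 0.0331 ≈ 0.5559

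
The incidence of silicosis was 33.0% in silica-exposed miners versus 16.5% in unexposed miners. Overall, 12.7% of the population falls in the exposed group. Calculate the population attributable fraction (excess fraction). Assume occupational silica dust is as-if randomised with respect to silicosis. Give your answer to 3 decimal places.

PAF ≈ 0.113

p₁ = 0.33, p₀ = 0.165.
Overall risk P(Y=1) = π·p₁ + (1−π)·p₀ = 0.127×0.33 + 0.873×0.165 = 0.18596.
Under exogeneity, PAF = [P(Y=1) − p₀] / P(Y=1).
PAF = (0.18596 − 0.165) / 0.18596 ≈ 0.1127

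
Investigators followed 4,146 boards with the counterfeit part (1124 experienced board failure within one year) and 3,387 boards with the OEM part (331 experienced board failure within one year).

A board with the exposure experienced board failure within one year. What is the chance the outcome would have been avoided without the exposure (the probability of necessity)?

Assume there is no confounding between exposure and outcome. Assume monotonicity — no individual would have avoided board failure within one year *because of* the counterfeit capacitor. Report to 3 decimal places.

PN ≈ 0.640

p₁ = P(outcome | exposed) = 1124/4146 = 0.2711
p₀ = P(outcome | unexposed) = 331/3387 = 0.097727
Under exogeneity and monotonicity, PN = (p₁ − p₀) / p₁.
PN = (0.2711 − 0.097727) / 0.2711 = 0.17338 / 0.2711 ≈ 0.6395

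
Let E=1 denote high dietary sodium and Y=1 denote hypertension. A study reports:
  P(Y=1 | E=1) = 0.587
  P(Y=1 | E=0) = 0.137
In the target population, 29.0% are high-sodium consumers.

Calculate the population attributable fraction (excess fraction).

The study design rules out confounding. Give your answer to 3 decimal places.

Let p₁ = 0.587, p₀ = 0.137.
Overall risk P(Y=1) = π·p₁ + (1−π)·p₀ = 0.29×0.587 + 0.71×0.137 = 0.2675.
Under exogeneity, PAF = [P(Y=1) − p₀] / P(Y=1).
PAF = (0.2675 − 0.137) / 0.2675 ≈ 0.4879

PAF ≈ 0.488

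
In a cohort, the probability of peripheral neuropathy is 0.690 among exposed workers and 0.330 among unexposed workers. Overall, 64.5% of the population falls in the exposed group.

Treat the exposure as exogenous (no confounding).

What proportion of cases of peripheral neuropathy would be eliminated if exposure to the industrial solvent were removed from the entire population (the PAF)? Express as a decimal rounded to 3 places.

PAF ≈ 0.413

Let p₁ = 0.69, p₀ = 0.33.
Overall risk P(Y=1) = π·p₁ + (1−π)·p₀ = 0.645×0.69 + 0.355×0.33 = 0.5622.
Under exogeneity, PAF = [P(Y=1) − p₀] / P(Y=1).
PAF = (0.5622 − 0.33) / 0.5622 ≈ 0.4130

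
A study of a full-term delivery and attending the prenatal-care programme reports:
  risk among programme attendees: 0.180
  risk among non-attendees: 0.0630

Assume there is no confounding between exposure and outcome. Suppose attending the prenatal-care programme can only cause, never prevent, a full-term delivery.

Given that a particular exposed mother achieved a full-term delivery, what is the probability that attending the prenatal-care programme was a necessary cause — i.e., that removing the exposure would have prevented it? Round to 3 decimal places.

PN ≈ 0.650

Let p₁ = 0.18, p₀ = 0.063.
Under exogeneity and monotonicity, PN = (p₁ − p₀) / p₁.
PN = (0.18 − 0.063) / 0.18 = 0.117 / 0.18 ≈ 0.6500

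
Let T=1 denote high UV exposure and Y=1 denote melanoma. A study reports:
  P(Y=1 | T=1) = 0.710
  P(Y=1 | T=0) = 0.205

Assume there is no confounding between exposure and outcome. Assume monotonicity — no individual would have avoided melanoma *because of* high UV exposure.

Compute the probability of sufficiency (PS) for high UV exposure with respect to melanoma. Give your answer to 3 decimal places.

Let p₁ = 0.71, p₀ = 0.205.
Under exogeneity and monotonicity, PS = (p₁ − p₀) / (1 − p₀).
PS = (0.71 − 0.205) / (1 − 0.205) = 0.505 / 0.795 ≈ 0.6352

PS ≈ 0.635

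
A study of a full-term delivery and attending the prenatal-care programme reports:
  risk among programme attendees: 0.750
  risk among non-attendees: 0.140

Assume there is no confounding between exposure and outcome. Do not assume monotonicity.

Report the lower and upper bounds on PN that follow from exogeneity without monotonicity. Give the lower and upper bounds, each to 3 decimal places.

Let p₁ = 0.75, p₀ = 0.14.
Under exogeneity alone the bounds on PN are max{0,(p₁−p₀)/p₁} ≤ PN ≤ min{1,(1−p₀)/p₁}.
  lower = (p₁ − p₀)/p₁ = 0.61 / 0.75 ≈ 0.8133
  upper = min{1, (1 − p₀)/p₁} = 0.86 / 0.75 ≈ 1.1467 → capped at 1

0.813 ≤ PN ≤ 1.000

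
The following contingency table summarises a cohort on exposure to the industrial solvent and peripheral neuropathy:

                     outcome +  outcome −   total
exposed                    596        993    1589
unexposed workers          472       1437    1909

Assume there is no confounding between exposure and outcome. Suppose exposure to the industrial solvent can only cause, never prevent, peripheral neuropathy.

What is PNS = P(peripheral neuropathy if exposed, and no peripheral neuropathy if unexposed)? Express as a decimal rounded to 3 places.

p₁ = P(outcome | exposed) = 596/1589 = 0.37508
p₀ = P(outcome | unexposed) = 472/1909 = 0.24725
Under exogeneity and monotonicity, PNS = p₁ − p₀.
PNS = 0.37508 − 0.24725 = 0.12783

PNS ≈ 0.128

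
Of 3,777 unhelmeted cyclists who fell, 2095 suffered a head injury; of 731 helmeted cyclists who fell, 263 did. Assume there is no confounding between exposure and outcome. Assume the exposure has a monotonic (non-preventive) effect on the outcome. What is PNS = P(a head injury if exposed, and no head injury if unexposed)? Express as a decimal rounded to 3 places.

p₁ = P(outcome | exposed) = 2095/3777 = 0.55467
p₀ = P(outcome | unexposed) = 263/731 = 0.35978
Under exogeneity and monotonicity, PNS = p₁ − p₀.
PNS = 0.55467 − 0.35978 = 0.19489

PNS ≈ 0.195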